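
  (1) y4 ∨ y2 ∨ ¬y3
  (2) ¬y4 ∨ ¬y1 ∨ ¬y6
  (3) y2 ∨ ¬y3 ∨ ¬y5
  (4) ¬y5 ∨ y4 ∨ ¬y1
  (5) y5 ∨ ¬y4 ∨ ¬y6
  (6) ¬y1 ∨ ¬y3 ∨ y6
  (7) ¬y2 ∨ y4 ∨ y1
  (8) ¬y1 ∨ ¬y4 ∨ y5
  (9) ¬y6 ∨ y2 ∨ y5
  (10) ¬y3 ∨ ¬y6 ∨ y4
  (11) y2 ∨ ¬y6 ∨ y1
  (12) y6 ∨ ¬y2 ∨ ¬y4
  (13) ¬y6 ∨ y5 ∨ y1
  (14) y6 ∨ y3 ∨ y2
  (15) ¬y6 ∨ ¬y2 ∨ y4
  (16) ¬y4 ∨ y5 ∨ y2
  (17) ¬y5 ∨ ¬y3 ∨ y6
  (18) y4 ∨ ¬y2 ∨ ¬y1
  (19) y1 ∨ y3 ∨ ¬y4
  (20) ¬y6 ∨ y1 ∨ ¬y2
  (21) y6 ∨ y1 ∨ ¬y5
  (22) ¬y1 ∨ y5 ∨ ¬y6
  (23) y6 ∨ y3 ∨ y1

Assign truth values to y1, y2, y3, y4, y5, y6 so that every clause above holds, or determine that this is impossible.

UNSATISFIABLE

Try y4 = True.
Try y1 = False.
The clause (y3) is unit, so y3 = True.
Try y2 = True.
The clause (y6) is unit, so y6 = True.
Now (¬y6) is unsatisfied and unit — conflict.
Undo y2 and try y2 = False.
The clause (¬y5) is unit, so y5 = False.
Now (y5) is unsatisfied and unit — conflict.
Neither y2 = True nor y2 = False works.
Undo y1 and try y1 = True.
The clause (¬y6) is unit, so y6 = False.
The clause (¬y3) is unit, so y3 = False.
The clause (y5) is unit, so y5 = True.
The clause (¬y2) is unit, so y2 = False.
Now (y2) is unsatisfied and unit — conflict.
Neither y1 = True nor y1 = False works.
Undo y4 and try y4 = False.
Try y2 = True.
The clause (y1) is unit, so y1 = True.
Now (¬y1) is unsatisfied and unit — conflict.
Undo y2 and try y2 = False.
The clause (¬y3) is unit, so y3 = False.
The clause (y6) is unit, so y6 = True.
The clause (y5) is unit, so y5 = True.
The clause (¬y1) is unit, so y1 = False.
Now (y1) is unsatisfied and unit — conflict.
Neither y2 = True nor y2 = False works.
Neither y4 = True nor y4 = False works.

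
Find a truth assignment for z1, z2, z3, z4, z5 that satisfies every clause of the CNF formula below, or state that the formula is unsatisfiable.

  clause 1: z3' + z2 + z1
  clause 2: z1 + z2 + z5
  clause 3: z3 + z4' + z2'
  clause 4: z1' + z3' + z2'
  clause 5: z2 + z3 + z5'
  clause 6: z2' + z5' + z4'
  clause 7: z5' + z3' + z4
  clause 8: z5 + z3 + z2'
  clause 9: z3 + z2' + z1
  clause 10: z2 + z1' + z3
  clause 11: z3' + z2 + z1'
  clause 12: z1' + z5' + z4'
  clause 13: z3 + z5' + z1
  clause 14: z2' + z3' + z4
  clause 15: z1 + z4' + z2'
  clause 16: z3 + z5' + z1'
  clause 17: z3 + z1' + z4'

UNSATISFIABLE

Case z3 = 0:
Case z4 = 0:
Case z2 = 1:
Unit clause (z5) forces z5 = 1.
Unit clause (z1) forces z1 = 1.
That conflicts with the unit clause (z1').
So z2 must be the other value — set z2 = 0.
Unit clause (z5') forces z5 = 0.
Unit clause (z1) forces z1 = 1.
That conflicts with the unit clause (z1').
Neither z2 = 1 nor z2 = 0 works.
So z4 must be the other value — set z4 = 1.
Unit clause (z2') forces z2 = 0.
Unit clause (z5') forces z5 = 0.
Unit clause (z1) forces z1 = 1.
That conflicts with the unit clause (z1').
Neither z4 = 1 nor z4 = 0 works.
So z3 must be the other value — set z3 = 1.
Case z2 = 1:
Unit clause (z1') forces z1 = 0.
Unit clause (z4) forces z4 = 1.
That conflicts with the unit clause (z4').
So z2 must be the other value — set z2 = 0.
Unit clause (z1) forces z1 = 1.
That conflicts with the unit clause (z1').
Neither z2 = 1 nor z2 = 0 works.
Neither z3 = 1 nor z3 = 0 works.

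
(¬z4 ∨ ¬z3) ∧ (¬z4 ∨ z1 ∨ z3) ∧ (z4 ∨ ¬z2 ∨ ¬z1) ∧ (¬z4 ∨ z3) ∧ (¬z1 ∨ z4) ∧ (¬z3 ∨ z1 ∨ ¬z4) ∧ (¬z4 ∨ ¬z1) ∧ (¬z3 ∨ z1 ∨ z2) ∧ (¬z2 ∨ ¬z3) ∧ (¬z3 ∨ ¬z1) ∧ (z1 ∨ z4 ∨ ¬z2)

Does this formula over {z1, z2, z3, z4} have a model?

Yes, satisfiable

Branch on z4: set z4 = False.
From the singleton clause (¬z1), z1 = False.
From the singleton clause (¬z2), z2 = False.
From the singleton clause (¬z3), z3 = False.
All clauses are satisfied.
A satisfying assignment: z1: False, z2: False, z3: False, z4: False.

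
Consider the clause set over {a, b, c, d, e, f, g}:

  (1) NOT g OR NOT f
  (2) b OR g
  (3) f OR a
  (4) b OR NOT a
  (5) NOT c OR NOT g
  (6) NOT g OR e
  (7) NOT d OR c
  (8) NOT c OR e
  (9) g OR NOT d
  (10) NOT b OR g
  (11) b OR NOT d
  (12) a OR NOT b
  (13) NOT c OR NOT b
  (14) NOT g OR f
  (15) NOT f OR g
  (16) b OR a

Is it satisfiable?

Suppose g = false.
Unit clause (b) forces b = true.
Now (NOT b) is unsatisfied and unit — conflict.
Backtrack on g: now try g = true.
Unit clause (NOT f) forces f = false.
Now (f) is unsatisfied and unit — conflict.
Neither g = true nor g = false works.
No assignment satisfies every clause.

No, unsatisfiable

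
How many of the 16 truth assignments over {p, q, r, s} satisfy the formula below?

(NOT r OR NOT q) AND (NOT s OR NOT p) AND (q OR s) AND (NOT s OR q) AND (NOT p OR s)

2

There are 2^4 = 16 truth assignments over (p, q, r, s).
Split on r. With r = true, the clauses containing r are satisfied and NOT r drops from the rest; 0 of the 2^3 = 8 assignments to the other variables satisfy what remains.
With r = false, by the same count on the reduced clause set, 2 assignments work.
(One model: p=F, q=T, r=F, s=F.)
Total: 0 + 2 = 2.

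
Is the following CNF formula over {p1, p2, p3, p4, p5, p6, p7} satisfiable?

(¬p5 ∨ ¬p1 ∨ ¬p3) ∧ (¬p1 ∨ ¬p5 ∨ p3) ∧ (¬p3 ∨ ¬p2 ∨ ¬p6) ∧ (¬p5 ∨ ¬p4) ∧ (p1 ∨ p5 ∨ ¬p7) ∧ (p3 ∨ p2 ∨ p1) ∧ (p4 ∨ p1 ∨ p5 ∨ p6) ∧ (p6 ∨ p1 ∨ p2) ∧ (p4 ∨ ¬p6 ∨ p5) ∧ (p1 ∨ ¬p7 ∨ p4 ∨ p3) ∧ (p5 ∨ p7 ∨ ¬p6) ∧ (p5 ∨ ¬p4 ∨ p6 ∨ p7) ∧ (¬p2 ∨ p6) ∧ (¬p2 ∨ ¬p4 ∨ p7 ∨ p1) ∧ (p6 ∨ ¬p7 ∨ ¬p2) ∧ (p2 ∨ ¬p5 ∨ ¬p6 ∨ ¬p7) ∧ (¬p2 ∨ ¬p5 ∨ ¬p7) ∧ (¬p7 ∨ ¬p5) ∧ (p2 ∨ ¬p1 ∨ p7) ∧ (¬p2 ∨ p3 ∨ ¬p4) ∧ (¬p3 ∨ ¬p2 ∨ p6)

Branch on p5: set p5 = False.
Branch on p1: set p1 = True.
Branch on p4: set p4 = True.
Branch on p7: set p7 = True.
Branch on p2: set p2 = False.
No clause remains; p3, p6 are free.
A satisfying assignment: p1=True, p2=False, p3=False, p4=True, p5=False, p6=False, p7=True.

Yes, satisfiable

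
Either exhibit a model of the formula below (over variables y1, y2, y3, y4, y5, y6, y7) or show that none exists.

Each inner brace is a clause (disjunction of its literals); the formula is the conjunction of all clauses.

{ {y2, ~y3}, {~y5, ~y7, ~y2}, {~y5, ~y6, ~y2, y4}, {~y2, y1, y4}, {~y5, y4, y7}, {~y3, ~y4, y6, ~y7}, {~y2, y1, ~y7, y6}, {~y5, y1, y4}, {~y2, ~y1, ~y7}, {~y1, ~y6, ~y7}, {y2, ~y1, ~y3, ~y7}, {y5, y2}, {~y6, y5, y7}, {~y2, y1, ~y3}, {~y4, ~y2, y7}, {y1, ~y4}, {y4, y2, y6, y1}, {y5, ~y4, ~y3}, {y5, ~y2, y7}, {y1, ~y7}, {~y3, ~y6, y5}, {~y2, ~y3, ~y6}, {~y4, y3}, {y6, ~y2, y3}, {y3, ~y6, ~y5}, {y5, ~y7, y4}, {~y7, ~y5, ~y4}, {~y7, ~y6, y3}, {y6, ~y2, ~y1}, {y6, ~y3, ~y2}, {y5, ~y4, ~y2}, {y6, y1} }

y1: 1; y2: 0; y3: 0; y4: 0; y5: 1; y6: 0; y7: 1

Suppose y2 = 0.
From the singleton clause (~y3), y3 = 0.
From the singleton clause (y5), y5 = 1.
From the singleton clause (~y4), y4 = 0.
From the singleton clause (y7), y7 = 1.
From the singleton clause (y1), y1 = 1.
From the singleton clause (~y6), y6 = 0.
All clauses are satisfied.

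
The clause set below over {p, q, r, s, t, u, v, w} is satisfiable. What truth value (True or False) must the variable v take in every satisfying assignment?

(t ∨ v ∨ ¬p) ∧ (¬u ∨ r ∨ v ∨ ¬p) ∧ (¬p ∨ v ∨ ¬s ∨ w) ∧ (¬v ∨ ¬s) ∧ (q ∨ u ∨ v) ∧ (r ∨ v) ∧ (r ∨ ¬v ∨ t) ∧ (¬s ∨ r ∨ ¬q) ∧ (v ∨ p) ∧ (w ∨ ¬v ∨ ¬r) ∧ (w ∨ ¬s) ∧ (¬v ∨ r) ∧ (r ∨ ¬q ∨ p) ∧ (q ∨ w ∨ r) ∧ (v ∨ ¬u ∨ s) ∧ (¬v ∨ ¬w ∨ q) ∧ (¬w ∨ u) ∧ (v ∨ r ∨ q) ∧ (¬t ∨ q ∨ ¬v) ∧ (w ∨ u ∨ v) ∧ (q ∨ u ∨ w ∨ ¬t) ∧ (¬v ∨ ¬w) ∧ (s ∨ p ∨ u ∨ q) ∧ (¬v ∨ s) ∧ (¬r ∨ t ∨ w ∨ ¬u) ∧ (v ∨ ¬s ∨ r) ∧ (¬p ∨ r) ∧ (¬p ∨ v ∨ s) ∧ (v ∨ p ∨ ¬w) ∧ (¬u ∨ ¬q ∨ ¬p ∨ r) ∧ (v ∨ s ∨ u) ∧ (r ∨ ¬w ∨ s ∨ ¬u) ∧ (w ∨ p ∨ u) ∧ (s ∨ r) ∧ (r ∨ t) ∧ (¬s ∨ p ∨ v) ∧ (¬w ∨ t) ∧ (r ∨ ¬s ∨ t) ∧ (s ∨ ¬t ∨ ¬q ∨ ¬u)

Suppose v = True.
From the singleton clause (¬s), s = False.
Now (s) is unsatisfied and unit — conflict.
So every satisfying assignment has v = False.

False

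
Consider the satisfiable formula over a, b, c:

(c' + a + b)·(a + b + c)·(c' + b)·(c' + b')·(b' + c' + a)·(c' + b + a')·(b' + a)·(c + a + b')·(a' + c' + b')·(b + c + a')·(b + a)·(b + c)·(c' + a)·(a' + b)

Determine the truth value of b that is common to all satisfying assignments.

True

Suppose b = 0.
From the singleton clause (c'), c = 0.
That conflicts with the unit clause (c).
So every satisfying assignment has b = True.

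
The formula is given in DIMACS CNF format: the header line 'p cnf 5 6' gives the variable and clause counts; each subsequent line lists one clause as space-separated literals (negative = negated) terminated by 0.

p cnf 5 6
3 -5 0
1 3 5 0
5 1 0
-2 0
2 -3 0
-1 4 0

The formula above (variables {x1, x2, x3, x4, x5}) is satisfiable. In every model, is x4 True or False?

True

Suppose x4 = False.
Unit clause (¬x2) forces x2 = False.
Unit clause (¬x3) forces x3 = False.
Unit clause (¬x5) forces x5 = False.
Unit clause (x1) forces x1 = True.
Now (¬x1) is unsatisfied and unit — conflict.
So every satisfying assignment has x4 = True.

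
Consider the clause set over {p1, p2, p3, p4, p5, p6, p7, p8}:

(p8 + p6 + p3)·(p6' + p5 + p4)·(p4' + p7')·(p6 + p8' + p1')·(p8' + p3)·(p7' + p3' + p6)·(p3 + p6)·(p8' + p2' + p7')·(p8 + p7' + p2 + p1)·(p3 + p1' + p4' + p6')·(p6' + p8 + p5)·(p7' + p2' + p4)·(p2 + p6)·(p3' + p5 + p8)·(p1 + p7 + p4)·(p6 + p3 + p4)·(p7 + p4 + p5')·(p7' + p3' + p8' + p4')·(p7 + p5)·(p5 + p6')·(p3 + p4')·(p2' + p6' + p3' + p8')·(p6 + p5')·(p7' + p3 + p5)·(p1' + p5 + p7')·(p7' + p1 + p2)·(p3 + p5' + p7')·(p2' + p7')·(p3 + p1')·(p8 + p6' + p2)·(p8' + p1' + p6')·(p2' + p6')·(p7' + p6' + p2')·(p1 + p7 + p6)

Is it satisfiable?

Suppose p4 = 1.
The clause (p7') is unit, so p7 = 0.
The clause (p5) is unit, so p5 = 1.
The clause (p3) is unit, so p3 = 1.
The clause (p6) is unit, so p6 = 1.
The clause (p2') is unit, so p2 = 0.
The clause (p8) is unit, so p8 = 1.
The clause (p1') is unit, so p1 = 0.
This assignment satisfies each clause.
A satisfying assignment: p1 ↦ 0,  p2 ↦ 0,  p3 ↦ 1,  p4 ↦ 1,  p5 ↦ 1,  p6 ↦ 1,  p7 ↦ 0,  p8 ↦ 1.

Yes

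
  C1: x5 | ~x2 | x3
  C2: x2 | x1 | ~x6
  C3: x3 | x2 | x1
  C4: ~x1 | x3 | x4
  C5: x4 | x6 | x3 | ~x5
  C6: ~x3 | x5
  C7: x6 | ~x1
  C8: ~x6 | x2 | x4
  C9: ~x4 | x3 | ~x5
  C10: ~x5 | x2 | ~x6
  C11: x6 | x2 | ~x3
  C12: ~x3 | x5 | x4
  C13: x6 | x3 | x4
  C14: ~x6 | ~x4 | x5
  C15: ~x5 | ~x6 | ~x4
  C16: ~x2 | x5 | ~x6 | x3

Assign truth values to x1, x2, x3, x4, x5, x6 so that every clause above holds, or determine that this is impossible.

Suppose x3 = 1.
From the singleton clause (x5), x5 = 1.
Suppose x6 = 1.
From the singleton clause (x2), x2 = 1.
From the singleton clause (~x4), x4 = 0.
All clauses hold; x1 can take either value.

x1: 1; x2: 1; x3: 1; x4: 0; x5: 1; x6: 1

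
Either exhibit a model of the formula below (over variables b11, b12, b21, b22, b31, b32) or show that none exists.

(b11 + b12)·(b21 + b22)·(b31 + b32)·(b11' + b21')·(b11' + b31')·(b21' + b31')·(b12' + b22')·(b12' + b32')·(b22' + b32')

Try b11 = 1.
(b21') alone gives b21 = 0.
(b22) alone gives b22 = 1.
(b31') alone gives b31 = 0.
(b32) alone gives b32 = 1.
Now (b32') is unsatisfied and unit — conflict.
Undo b11 and try b11 = 0.
(b12) alone gives b12 = 1.
(b22') alone gives b22 = 0.
(b21) alone gives b21 = 1.
(b31') alone gives b31 = 0.
(b32) alone gives b32 = 1.
Now (b32') is unsatisfied and unit — conflict.
Either choice for b11 ends in contradiction.

UNSATISFIABLE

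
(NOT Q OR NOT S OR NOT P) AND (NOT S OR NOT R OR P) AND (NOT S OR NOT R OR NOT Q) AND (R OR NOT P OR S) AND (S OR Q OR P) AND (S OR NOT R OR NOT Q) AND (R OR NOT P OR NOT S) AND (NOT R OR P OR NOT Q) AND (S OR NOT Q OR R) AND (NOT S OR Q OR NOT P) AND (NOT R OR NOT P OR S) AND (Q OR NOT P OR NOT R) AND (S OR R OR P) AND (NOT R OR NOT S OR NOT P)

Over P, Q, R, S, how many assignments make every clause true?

2

There are 2^4 = 16 truth assignments over (P, Q, R, S).
Check each against the 14 clauses (columns in the order P, Q, R, S):
  F F F F  ✗ fails (S OR Q OR P)
  F F F T  ✓ satisfies all
  F F T F  ✗ fails (S OR Q OR P)
  F F T T  ✗ fails (NOT S OR NOT R OR P)
  F T F F  ✗ fails (S OR NOT Q OR R)
  F T F T  ✓ satisfies all
  F T T F  ✗ fails (S OR NOT R OR NOT Q)
  F T T T  ✗ fails (NOT S OR NOT R OR P)
  T F F F  ✗ fails (R OR NOT P OR S)
  T F F T  ✗ fails (R OR NOT P OR NOT S)
  T F T F  ✗ fails (NOT R OR NOT P OR S)
  T F T T  ✗ fails (NOT S OR Q OR NOT P)
  T T F F  ✗ fails (R OR NOT P OR S)
  T T F T  ✗ fails (NOT Q OR NOT S OR NOT P)
  T T T F  ✗ fails (S OR NOT R OR NOT Q)
  T T T T  ✗ fails (NOT Q OR NOT S OR NOT P)
2 of the 16 rows are models.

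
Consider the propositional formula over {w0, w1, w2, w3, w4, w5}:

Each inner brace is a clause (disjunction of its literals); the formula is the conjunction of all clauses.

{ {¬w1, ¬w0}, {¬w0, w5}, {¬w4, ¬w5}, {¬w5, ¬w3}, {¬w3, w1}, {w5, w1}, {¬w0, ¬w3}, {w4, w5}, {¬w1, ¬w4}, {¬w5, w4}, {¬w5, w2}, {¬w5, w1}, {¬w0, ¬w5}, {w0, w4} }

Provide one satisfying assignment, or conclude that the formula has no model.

Case w1 = False:
(¬w3) alone gives w3 = False.
(w5) alone gives w5 = True.
But (¬w5) is also a unit clause — contradiction.
Undo w1 and try w1 = True.
(¬w0) alone gives w0 = False.
(¬w4) alone gives w4 = False.
But (w4) is also a unit clause — contradiction.
Both values of w1 lead to a conflict.

UNSATISFIABLE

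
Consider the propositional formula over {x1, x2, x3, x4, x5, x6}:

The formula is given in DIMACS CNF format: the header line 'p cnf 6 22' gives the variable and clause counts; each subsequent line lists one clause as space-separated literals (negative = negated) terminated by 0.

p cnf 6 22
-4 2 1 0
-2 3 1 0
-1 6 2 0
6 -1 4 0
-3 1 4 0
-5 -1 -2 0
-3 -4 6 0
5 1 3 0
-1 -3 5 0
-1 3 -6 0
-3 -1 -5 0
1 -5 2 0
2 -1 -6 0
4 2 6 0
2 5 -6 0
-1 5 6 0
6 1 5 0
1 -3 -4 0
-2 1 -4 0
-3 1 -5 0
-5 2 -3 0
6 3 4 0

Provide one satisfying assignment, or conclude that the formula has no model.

UNSATISFIABLE

Try x4 = False.
Try x6 = True.
Try x3 = False.
The clause (¬x1) is unit, so x1 = False.
The clause (¬x2) is unit, so x2 = False.
The clause (x5) is unit, so x5 = True.
Now (¬x5) is unsatisfied and unit — conflict.
So x3 must be the other value — set x3 = True.
The clause (x1) is unit, so x1 = True.
The clause (x5) is unit, so x5 = True.
Now (¬x5) is unsatisfied and unit — conflict.
Either choice for x3 ends in contradiction.
So x6 must be the other value — set x6 = False.
The clause (¬x1) is unit, so x1 = False.
The clause (¬x3) is unit, so x3 = False.
Now (x3) is unsatisfied and unit — conflict.
Either choice for x6 ends in contradiction.
So x4 must be the other value — set x4 = True.
Try x2 = True.
The clause (x1) is unit, so x1 = True.
The clause (¬x5) is unit, so x5 = False.
The clause (¬x3) is unit, so x3 = False.
The clause (¬x6) is unit, so x6 = False.
Now (x6) is unsatisfied and unit — conflict.
So x2 must be the other value — set x2 = False.
The clause (x1) is unit, so x1 = True.
The clause (x6) is unit, so x6 = True.
Now (¬x6) is unsatisfied and unit — conflict.
Either choice for x2 ends in contradiction.
Either choice for x4 ends in contradiction.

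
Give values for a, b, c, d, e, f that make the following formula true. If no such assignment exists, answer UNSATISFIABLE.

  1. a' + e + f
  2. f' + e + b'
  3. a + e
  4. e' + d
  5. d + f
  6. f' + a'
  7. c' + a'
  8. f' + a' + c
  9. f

a: 0; b: 1; c: 1; d: 1; e: 1; f: 1

Unit clause (f) forces f = 1.
Unit clause (a') forces a = 0.
Unit clause (e) forces e = 1.
Unit clause (d) forces d = 1.
No clause remains; b, c are free.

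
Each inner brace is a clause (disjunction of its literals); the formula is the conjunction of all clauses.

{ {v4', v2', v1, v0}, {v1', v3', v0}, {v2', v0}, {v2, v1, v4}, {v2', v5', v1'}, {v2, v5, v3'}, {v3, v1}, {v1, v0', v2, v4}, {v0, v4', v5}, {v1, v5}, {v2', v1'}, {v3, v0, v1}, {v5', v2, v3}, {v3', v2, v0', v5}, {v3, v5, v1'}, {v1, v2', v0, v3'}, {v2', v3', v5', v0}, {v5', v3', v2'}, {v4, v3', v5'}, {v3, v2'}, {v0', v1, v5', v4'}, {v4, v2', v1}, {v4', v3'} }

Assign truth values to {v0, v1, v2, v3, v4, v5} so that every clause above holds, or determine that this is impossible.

UNSATISFIABLE

Try v2 = 0.
Try v1 = 1.
Try v3 = 0.
The clause (v5') is unit, so v5 = 0.
But (v5) is also a unit clause — contradiction.
Undo v3 and try v3 = 1.
The clause (v0) is unit, so v0 = 1.
The clause (v5) is unit, so v5 = 1.
The clause (v4) is unit, so v4 = 1.
But (v4') is also a unit clause — contradiction.
Either choice for v3 ends in contradiction.
Undo v1 and try v1 = 0.
The clause (v4) is unit, so v4 = 1.
The clause (v3) is unit, so v3 = 1.
But (v3') is also a unit clause — contradiction.
Either choice for v1 ends in contradiction.
Undo v2 and try v2 = 1.
The clause (v0) is unit, so v0 = 1.
The clause (v1') is unit, so v1 = 0.
The clause (v3) is unit, so v3 = 1.
The clause (v5) is unit, so v5 = 1.
But (v5') is also a unit clause — contradiction.
Either choice for v2 ends in contradiction.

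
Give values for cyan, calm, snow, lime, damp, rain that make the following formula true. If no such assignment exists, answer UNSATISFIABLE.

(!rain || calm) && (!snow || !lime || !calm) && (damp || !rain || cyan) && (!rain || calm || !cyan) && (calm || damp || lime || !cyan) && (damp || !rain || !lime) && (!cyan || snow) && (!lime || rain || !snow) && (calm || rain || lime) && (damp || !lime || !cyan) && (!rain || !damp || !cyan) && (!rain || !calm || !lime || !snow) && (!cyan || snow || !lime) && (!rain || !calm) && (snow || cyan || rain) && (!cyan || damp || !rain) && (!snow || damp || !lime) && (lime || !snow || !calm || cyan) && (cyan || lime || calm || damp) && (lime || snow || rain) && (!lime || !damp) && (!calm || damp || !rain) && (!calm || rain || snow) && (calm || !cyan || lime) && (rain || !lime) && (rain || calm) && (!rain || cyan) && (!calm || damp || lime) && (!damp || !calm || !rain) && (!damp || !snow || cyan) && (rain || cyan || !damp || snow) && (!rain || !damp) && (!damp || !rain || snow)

Suppose rain = false.
Unit clause (!lime) forces lime = false.
Unit clause (calm) forces calm = true.
Unit clause (snow) forces snow = true.
Unit clause (cyan) forces cyan = true.
Unit clause (damp) forces damp = true.
All clauses are satisfied.

cyan: true,  calm: true,  snow: true,  lime: false,  damp: true,  rain: false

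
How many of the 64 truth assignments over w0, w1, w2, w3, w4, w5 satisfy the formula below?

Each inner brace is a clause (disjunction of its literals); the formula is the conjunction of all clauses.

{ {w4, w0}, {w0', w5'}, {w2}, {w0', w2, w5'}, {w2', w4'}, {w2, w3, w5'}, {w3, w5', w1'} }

4

There are 2^6 = 64 truth assignments over (w0, w1, w2, w3, w4, w5).
Split on w3. With w3 = 1, the clauses containing w3 are satisfied and w3' drops from the rest; 2 of the 2^5 = 32 assignments to the other variables satisfy what remains.
With w3 = 0, by the same count on the reduced clause set, 2 assignments work.
(One model: w0=T, w1=F, w2=T, w3=F, w4=F, w5=F.)
Total: 2 + 2 = 4.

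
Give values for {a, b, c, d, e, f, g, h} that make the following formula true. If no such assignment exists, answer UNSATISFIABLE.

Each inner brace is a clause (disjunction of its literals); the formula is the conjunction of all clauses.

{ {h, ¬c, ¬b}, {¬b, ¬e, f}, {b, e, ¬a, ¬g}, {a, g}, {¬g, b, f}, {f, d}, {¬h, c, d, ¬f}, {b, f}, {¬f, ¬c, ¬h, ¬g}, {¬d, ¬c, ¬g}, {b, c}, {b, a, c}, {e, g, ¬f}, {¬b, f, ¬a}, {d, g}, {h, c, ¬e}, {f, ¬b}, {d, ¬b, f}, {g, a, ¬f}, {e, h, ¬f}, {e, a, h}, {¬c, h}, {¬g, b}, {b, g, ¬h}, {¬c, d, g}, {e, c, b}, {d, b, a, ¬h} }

Branch on a: set a = True.
Branch on f: set f = True.
Branch on b: set b = True.
Branch on h: set h = True.
Branch on c: set c = True.
Unit clause (¬g) forces g = False.
Unit clause (e) forces e = True.
Unit clause (d) forces d = True.
All clauses are satisfied.

a: True, b: True, c: True, d: True, e: True, f: True, g: False, h: True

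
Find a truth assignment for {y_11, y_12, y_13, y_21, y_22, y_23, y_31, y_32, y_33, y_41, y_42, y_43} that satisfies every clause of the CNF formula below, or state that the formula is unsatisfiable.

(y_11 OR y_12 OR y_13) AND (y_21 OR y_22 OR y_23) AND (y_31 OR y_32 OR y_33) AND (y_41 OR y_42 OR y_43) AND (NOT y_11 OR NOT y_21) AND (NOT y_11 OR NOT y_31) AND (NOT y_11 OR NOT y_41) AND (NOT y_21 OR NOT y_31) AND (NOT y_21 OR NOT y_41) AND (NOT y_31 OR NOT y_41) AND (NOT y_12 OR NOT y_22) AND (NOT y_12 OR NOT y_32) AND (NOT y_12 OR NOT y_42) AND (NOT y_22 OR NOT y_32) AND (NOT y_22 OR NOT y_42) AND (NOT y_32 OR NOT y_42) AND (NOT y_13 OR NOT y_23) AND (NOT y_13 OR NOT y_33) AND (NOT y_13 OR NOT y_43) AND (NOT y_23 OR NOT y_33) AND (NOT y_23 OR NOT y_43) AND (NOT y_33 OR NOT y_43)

UNSATISFIABLE

Try y_11 = false.
Try y_12 = true.
(NOT y_22) alone gives y_22 = false.
(NOT y_32) alone gives y_32 = false.
(NOT y_42) alone gives y_42 = false.
Try y_21 = true.
(NOT y_31) alone gives y_31 = false.
(y_33) alone gives y_33 = true.
(NOT y_41) alone gives y_41 = false.
(y_43) alone gives y_43 = true.
That conflicts with the unit clause (NOT y_43).
That branch fails; take y_21 = false instead.
(y_23) alone gives y_23 = true.
(NOT y_13) alone gives y_13 = false.
(NOT y_33) alone gives y_33 = false.
(y_31) alone gives y_31 = true.
(NOT y_41) alone gives y_41 = false.
(y_43) alone gives y_43 = true.
That conflicts with the unit clause (NOT y_43).
Neither y_21 = true nor y_21 = false works.
That branch fails; take y_12 = false instead.
(y_13) alone gives y_13 = true.
(NOT y_23) alone gives y_23 = false.
(NOT y_33) alone gives y_33 = false.
(NOT y_43) alone gives y_43 = false.
Try y_21 = true.
(NOT y_31) alone gives y_31 = false.
(y_32) alone gives y_32 = true.
(NOT y_41) alone gives y_41 = false.
(y_42) alone gives y_42 = true.
That conflicts with the unit clause (NOT y_42).
That branch fails; take y_21 = false instead.
(y_22) alone gives y_22 = true.
(NOT y_32) alone gives y_32 = false.
(y_31) alone gives y_31 = true.
(NOT y_41) alone gives y_41 = false.
(y_42) alone gives y_42 = true.
That conflicts with the unit clause (NOT y_42).
Neither y_21 = true nor y_21 = false works.
Neither y_12 = true nor y_12 = false works.
That branch fails; take y_11 = true instead.
(NOT y_21) alone gives y_21 = false.
(NOT y_31) alone gives y_31 = false.
(NOT y_41) alone gives y_41 = false.
Try y_22 = true.
(NOT y_12) alone gives y_12 = false.
(NOT y_32) alone gives y_32 = false.
(y_33) alone gives y_33 = true.
(NOT y_42) alone gives y_42 = false.
(y_43) alone gives y_43 = true.
That conflicts with the unit clause (NOT y_43).
That branch fails; take y_22 = false instead.
(y_23) alone gives y_23 = true.
(NOT y_13) alone gives y_13 = false.
(NOT y_33) alone gives y_33 = false.
(y_32) alone gives y_32 = true.
(NOT y_12) alone gives y_12 = false.
(NOT y_42) alone gives y_42 = false.
(y_43) alone gives y_43 = true.
That conflicts with the unit clause (NOT y_43).
Neither y_22 = true nor y_22 = false works.
Neither y_11 = true nor y_11 = false works.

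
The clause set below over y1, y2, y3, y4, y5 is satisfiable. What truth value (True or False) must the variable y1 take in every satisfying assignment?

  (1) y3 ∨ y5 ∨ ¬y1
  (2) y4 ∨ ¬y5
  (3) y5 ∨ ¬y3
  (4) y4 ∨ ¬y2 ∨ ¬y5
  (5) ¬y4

Suppose y1 = True.
(¬y4) alone gives y4 = False.
(¬y5) alone gives y5 = False.
(y3) alone gives y3 = True.
That conflicts with the unit clause (¬y3).
So every satisfying assignment has y1 = False.

False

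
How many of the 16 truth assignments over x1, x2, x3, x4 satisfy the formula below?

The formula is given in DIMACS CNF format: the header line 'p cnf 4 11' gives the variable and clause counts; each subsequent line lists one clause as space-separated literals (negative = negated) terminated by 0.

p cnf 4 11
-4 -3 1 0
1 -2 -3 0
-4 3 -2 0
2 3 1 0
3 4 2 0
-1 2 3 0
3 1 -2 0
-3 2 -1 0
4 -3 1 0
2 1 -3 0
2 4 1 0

There are 2^4 = 16 truth assignments over (x1, x2, x3, x4).
Check each against the 11 clauses (columns in the order x1, x2, x3, x4):
  F F F F  ✗ fails (x2 ∨ x3 ∨ x1)
  F F F T  ✗ fails (x2 ∨ x3 ∨ x1)
  F F T F  ✗ fails (x4 ∨ ¬x3 ∨ x1)
  F F T T  ✗ fails (¬x4 ∨ ¬x3 ∨ x1)
  F T F F  ✗ fails (x3 ∨ x1 ∨ ¬x2)
  F T F T  ✗ fails (¬x4 ∨ x3 ∨ ¬x2)
  F T T F  ✗ fails (x1 ∨ ¬x2 ∨ ¬x3)
  F T T T  ✗ fails (¬x4 ∨ ¬x3 ∨ x1)
  T F F F  ✗ fails (x3 ∨ x4 ∨ x2)
  T F F T  ✗ fails (¬x1 ∨ x2 ∨ x3)
  T F T F  ✗ fails (¬x3 ∨ x2 ∨ ¬x1)
  T F T T  ✗ fails (¬x3 ∨ x2 ∨ ¬x1)
  T T F F  ✓ satisfies all
  T T F T  ✗ fails (¬x4 ∨ x3 ∨ ¬x2)
  T T T F  ✓ satisfies all
  T T T T  ✓ satisfies all
3 of the 16 rows are models.

3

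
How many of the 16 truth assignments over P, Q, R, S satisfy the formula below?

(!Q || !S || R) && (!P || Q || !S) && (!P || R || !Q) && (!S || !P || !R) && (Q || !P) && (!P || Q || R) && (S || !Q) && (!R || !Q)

There are 2^4 = 16 truth assignments over (P, Q, R, S).
Check each against the 8 clauses (columns in the order P, Q, R, S):
  F F F F  ✓ satisfies all
  F F F T  ✓ satisfies all
  F F T F  ✓ satisfies all
  F F T T  ✓ satisfies all
  F T F F  ✗ fails (S || !Q)
  F T F T  ✗ fails (!Q || !S || R)
  F T T F  ✗ fails (S || !Q)
  F T T T  ✗ fails (!R || !Q)
  T F F F  ✗ fails (Q || !P)
  T F F T  ✗ fails (!P || Q || !S)
  T F T F  ✗ fails (Q || !P)
  T F T T  ✗ fails (!P || Q || !S)
  T T F F  ✗ fails (!P || R || !Q)
  T T F T  ✗ fails (!Q || !S || R)
  T T T F  ✗ fails (S || !Q)
  T T T T  ✗ fails (!S || !P || !R)
4 of the 16 rows are models.

4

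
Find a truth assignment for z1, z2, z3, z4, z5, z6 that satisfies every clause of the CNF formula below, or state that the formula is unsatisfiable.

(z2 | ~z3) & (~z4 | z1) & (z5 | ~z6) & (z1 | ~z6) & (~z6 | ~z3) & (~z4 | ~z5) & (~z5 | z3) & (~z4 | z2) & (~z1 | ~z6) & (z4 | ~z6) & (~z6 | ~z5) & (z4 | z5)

z1: 1; z2: 1; z3: 1; z4: 1; z5: 0; z6: 0

Suppose z2 = 1.
Suppose z4 = 1.
From the singleton clause (z1), z1 = 1.
From the singleton clause (~z5), z5 = 0.
From the singleton clause (~z6), z6 = 0.
All clauses hold; z3 can take either value.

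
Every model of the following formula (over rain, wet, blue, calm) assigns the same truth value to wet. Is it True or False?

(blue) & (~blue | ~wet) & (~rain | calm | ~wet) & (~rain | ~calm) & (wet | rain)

False

Suppose wet = 1.
From the singleton clause (blue), blue = 1.
That conflicts with the unit clause (~blue).
So every satisfying assignment has wet = False.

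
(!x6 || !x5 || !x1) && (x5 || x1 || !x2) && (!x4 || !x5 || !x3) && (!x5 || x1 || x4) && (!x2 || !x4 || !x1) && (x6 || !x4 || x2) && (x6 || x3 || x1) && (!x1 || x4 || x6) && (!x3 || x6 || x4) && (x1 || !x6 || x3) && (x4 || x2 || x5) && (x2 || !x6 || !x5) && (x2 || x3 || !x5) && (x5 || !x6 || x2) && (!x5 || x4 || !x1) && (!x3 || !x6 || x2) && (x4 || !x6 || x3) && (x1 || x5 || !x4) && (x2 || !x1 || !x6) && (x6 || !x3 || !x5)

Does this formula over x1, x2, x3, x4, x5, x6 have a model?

Yes, satisfiable

Try x6 = true.
Try x5 = false.
The clause (x2) is unit, so x2 = true.
The clause (x1) is unit, so x1 = true.
The clause (!x4) is unit, so x4 = false.
The clause (x3) is unit, so x3 = true.
Every clause now holds.
A satisfying assignment: x1 ↦ true; x2 ↦ true; x3 ↦ true; x4 ↦ false; x5 ↦ false; x6 ↦ true.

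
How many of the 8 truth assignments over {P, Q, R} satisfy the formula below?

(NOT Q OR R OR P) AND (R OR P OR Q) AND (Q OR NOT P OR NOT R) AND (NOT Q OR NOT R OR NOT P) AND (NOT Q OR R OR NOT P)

There are 2^3 = 8 truth assignments over (P, Q, R).
Check each against the 5 clauses (columns in the order P, Q, R):
  F F F  ✗ fails (R OR P OR Q)
  F F T  ✓ satisfies all
  F T F  ✗ fails (NOT Q OR R OR P)
  F T T  ✓ satisfies all
  T F F  ✓ satisfies all
  T F T  ✗ fails (Q OR NOT P OR NOT R)
  T T F  ✗ fails (NOT Q OR R OR NOT P)
  T T T  ✗ fails (NOT Q OR NOT R OR NOT P)
3 of the 8 rows are models.

3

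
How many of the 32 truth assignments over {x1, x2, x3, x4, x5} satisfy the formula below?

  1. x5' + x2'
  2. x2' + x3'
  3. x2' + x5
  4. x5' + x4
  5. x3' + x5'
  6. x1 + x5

6

There are 2^5 = 32 truth assignments over (x1, x2, x3, x4, x5).
Split on x3. With x3 = 1, the clauses containing x3 are satisfied and x3' drops from the rest; 2 of the 2^4 = 16 assignments to the other variables satisfy what remains.
With x3 = 0, by the same count on the reduced clause set, 4 assignments work.
(One model: x1=F, x2=F, x3=F, x4=T, x5=T.)
Total: 2 + 4 = 6.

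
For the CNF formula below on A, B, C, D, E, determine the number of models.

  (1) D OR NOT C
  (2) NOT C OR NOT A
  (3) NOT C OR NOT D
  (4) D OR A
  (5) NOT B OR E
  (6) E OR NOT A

There are 2^5 = 32 truth assignments over (A, B, C, D, E).
Split on A. With A = true, the clauses containing A are satisfied and NOT A drops from the rest; 4 of the 2^4 = 16 assignments to the other variables satisfy what remains.
With A = false, by the same count on the reduced clause set, 3 assignments work.
Total: 4 + 3 = 7.

7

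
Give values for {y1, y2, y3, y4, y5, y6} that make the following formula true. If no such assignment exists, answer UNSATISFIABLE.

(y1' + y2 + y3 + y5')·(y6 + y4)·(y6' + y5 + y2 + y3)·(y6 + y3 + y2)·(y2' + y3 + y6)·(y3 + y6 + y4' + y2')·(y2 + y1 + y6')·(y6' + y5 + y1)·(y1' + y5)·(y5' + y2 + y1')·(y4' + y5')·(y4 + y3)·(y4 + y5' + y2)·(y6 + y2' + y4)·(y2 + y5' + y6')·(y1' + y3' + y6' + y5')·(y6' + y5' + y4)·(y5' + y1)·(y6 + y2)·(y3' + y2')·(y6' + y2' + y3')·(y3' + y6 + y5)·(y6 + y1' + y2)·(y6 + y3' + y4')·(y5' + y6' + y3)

Branch on y6: set y6 = 1.
Branch on y2: set y2 = 1.
The clause (y3') is unit, so y3 = 0.
The clause (y4) is unit, so y4 = 1.
The clause (y5') is unit, so y5 = 0.
The clause (y1) is unit, so y1 = 1.
That conflicts with the unit clause (y1').
Backtrack on y2: now try y2 = 0.
The clause (y1) is unit, so y1 = 1.
The clause (y5) is unit, so y5 = 1.
That conflicts with the unit clause (y5').
Both values of y2 lead to a conflict.
Backtrack on y6: now try y6 = 0.
The clause (y4) is unit, so y4 = 1.
The clause (y5') is unit, so y5 = 0.
The clause (y1') is unit, so y1 = 0.
The clause (y2) is unit, so y2 = 1.
The clause (y3) is unit, so y3 = 1.
That conflicts with the unit clause (y3').
Both values of y6 lead to a conflict.

UNSATISFIABLE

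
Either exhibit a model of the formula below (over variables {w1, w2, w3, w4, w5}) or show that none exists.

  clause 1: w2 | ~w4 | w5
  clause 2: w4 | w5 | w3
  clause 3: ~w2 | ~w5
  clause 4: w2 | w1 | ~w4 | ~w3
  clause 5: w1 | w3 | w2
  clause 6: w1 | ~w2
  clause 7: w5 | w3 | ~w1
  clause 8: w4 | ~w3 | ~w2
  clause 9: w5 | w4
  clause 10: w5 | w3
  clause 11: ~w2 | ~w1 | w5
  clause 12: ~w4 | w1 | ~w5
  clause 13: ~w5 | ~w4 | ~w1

w1: 1, w2: 0, w3: 1, w4: 0, w5: 1

Try w2 = 0.
Try w4 = 0.
From the singleton clause (w5), w5 = 1.
Try w1 = 1.
All clauses hold; w3 can take either value.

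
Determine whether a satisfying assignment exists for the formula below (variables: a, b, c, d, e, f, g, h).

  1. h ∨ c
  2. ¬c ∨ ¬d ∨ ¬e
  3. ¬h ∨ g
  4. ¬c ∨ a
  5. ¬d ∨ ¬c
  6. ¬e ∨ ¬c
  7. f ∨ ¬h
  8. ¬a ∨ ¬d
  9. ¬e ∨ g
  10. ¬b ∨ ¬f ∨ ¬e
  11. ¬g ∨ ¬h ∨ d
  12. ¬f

The clause (¬f) is unit, so f = False.
The clause (¬h) is unit, so h = False.
The clause (c) is unit, so c = True.
The clause (a) is unit, so a = True.
The clause (¬d) is unit, so d = False.
The clause (¬e) is unit, so e = False.
Every clause is now satisfied; b, g are unconstrained.
A satisfying assignment: a=True; b=False; c=True; d=False; e=False; f=False; g=False; h=False.

Yes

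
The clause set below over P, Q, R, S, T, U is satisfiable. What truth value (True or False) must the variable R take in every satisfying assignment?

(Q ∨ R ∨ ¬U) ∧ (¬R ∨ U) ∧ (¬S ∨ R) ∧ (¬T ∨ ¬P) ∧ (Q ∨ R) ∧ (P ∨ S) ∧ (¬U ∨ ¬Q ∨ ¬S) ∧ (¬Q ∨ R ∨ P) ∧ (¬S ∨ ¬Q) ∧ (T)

Suppose R = False.
From the singleton clause (¬S), S = False.
From the singleton clause (Q), Q = True.
From the singleton clause (P), P = True.
From the singleton clause (¬T), T = False.
Now (T) is unsatisfied and unit — conflict.
So every satisfying assignment has R = True.

True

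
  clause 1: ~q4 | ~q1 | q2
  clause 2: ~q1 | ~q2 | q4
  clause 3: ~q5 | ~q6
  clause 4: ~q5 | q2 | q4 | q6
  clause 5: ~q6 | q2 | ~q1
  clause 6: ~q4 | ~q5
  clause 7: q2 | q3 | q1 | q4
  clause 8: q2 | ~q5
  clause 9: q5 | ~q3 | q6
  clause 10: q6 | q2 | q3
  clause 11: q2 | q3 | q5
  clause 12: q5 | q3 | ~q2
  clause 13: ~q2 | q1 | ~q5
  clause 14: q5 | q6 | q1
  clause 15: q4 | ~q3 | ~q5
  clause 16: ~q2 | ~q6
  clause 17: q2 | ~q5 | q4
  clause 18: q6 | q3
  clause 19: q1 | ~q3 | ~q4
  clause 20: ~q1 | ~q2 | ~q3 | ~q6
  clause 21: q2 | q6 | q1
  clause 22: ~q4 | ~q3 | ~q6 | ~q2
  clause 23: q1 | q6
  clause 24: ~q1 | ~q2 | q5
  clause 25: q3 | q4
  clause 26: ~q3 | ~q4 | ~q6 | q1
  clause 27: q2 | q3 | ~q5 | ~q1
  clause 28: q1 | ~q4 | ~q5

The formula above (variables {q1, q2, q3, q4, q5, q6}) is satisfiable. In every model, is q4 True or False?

Suppose q4 = 1.
From the singleton clause (~q5), q5 = 0.
Try q1 = 0.
From the singleton clause (q6), q6 = 1.
From the singleton clause (~q2), q2 = 0.
From the singleton clause (q3), q3 = 1.
But (~q3) is also a unit clause — contradiction.
Backtrack on q1: now try q1 = 1.
From the singleton clause (q2), q2 = 1.
But (~q2) is also a unit clause — contradiction.
Either choice for q1 ends in contradiction.
So every satisfying assignment has q4 = False.

False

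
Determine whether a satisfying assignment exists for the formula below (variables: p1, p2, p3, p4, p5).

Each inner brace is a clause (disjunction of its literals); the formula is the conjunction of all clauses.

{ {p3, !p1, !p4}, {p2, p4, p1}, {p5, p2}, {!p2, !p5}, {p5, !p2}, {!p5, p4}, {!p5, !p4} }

No

Suppose p5 = true.
(!p2) alone gives p2 = false.
(p4) alone gives p4 = true.
That conflicts with the unit clause (!p4).
Backtrack on p5: now try p5 = false.
(p2) alone gives p2 = true.
That conflicts with the unit clause (!p2).
Both values of p5 lead to a conflict.
No assignment satisfies every clause.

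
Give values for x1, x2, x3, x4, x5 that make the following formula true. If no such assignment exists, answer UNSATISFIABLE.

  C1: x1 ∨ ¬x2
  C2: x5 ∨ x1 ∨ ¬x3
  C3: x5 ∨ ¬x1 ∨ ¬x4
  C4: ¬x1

x1=False, x2=False, x3=True, x4=False, x5=True

Unit clause (¬x1) forces x1 = False.
Unit clause (¬x2) forces x2 = False.
Case x5 = True:
No clause remains; x3, x4 are free.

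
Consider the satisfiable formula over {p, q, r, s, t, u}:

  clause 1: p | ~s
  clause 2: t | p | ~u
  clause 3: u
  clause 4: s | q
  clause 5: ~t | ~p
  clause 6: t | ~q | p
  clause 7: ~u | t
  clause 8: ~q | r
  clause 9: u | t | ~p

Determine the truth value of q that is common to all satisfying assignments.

True

Suppose q = 0.
The clause (u) is unit, so u = 1.
The clause (s) is unit, so s = 1.
The clause (p) is unit, so p = 1.
The clause (~t) is unit, so t = 0.
That conflicts with the unit clause (t).
So every satisfying assignment has q = True.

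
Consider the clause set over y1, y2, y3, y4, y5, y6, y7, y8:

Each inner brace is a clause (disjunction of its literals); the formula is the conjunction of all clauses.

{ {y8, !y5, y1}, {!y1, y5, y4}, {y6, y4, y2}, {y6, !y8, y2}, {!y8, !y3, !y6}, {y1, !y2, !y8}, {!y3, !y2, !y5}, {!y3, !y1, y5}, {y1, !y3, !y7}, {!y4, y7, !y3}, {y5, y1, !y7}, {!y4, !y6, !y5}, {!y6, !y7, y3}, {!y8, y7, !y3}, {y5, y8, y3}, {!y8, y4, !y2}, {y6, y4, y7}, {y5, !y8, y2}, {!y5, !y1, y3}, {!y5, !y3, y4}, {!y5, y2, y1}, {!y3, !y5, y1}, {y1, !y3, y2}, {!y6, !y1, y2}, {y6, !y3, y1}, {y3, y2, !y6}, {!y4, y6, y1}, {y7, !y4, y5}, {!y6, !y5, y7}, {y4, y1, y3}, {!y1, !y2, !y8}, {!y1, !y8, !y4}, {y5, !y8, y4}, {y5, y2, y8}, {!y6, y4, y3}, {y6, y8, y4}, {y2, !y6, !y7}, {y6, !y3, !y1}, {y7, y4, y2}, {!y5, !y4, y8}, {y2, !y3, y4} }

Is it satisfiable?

Yes

Branch on y8: set y8 = false.
Branch on y5: set y5 = false.
(y3) alone gives y3 = true.
(!y1) alone gives y1 = false.
(!y7) alone gives y7 = false.
(!y4) alone gives y4 = false.
(y6) alone gives y6 = true.
(y2) alone gives y2 = true.
All clauses are satisfied.
A satisfying assignment: y1 ↦ false,  y2 ↦ true,  y3 ↦ true,  y4 ↦ false,  y5 ↦ false,  y6 ↦ true,  y7 ↦ false,  y8 ↦ false.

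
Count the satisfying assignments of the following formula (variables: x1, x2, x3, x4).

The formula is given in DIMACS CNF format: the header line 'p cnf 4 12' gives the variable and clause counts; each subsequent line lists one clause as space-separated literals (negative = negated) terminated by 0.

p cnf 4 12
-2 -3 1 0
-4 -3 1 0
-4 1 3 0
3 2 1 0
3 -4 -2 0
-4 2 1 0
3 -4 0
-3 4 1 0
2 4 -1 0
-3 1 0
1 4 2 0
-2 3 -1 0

There are 2^4 = 16 truth assignments over (x1, x2, x3, x4).
Split on x2. With x2 = True, the clauses containing x2 are satisfied and ¬x2 drops from the rest; 3 of the 2^3 = 8 assignments to the other variables satisfy what remains.
With x2 = False, by the same count on the reduced clause set, 1 assignment works.
(One model: x1=F, x2=T, x3=F, x4=F.)
Total: 3 + 1 = 4.

4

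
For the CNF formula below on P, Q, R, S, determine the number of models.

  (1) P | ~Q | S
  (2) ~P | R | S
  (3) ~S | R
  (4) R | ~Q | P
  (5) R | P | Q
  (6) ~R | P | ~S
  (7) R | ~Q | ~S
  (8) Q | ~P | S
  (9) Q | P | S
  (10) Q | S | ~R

3

There are 2^4 = 16 truth assignments over (P, Q, R, S).
Split on Q. With Q = 1, the clauses containing Q are satisfied and ~Q drops from the rest; 2 of the 2^3 = 8 assignments to the other variables satisfy what remains.
With Q = 0, by the same count on the reduced clause set, 1 assignment works.
Total: 2 + 1 = 3.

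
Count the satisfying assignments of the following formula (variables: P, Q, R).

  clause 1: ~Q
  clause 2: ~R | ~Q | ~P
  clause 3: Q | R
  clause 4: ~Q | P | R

There are 2^3 = 8 truth assignments over (P, Q, R).
Split on Q. With Q = 1, the clauses containing Q are satisfied and ~Q drops from the rest; 0 of the 2^2 = 4 assignments to the other variables satisfy what remains.
With Q = 0, by the same count on the reduced clause set, 2 assignments work.
(One model: P=F, Q=F, R=T.)
Total: 0 + 2 = 2.

2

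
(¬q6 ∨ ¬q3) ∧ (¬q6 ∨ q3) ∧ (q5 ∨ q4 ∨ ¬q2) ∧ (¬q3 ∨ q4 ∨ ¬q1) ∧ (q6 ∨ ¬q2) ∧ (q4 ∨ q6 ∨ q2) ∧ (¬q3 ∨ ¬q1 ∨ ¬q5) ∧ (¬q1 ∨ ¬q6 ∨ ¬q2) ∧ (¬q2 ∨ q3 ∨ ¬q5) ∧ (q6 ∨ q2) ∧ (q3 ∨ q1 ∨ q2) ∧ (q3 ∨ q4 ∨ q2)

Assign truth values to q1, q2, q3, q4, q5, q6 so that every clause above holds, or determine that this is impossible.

UNSATISFIABLE

Case q6 = False:
From the singleton clause (¬q2), q2 = False.
Now (q2) is unsatisfied and unit — conflict.
That branch fails; take q6 = True instead.
From the singleton clause (¬q3), q3 = False.
Now (q3) is unsatisfied and unit — conflict.
Either choice for q6 ends in contradiction.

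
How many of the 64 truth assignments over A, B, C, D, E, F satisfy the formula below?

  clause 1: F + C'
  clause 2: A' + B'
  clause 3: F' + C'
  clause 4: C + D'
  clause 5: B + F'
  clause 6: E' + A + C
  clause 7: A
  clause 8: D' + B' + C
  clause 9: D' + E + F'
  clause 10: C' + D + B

2

There are 2^6 = 64 truth assignments over (A, B, C, D, E, F).
Split on A. With A = 1, the clauses containing A are satisfied and A' drops from the rest; 2 of the 2^5 = 32 assignments to the other variables satisfy what remains.
With A = 0, by the same count on the reduced clause set, 0 assignments work.
(One model: A=T, B=F, C=F, D=F, E=F, F=F.)
Total: 2 + 0 = 2.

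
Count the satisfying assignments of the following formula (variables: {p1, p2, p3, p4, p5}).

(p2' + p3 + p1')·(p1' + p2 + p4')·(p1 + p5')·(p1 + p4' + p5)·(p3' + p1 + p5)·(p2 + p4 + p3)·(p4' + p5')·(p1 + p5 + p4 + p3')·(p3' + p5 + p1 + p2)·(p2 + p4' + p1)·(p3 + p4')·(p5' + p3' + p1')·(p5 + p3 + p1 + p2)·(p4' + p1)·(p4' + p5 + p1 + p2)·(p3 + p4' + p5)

4

There are 2^5 = 32 truth assignments over (p1, p2, p3, p4, p5).
Split on p2. With p2 = 1, the clauses containing p2 are satisfied and p2' drops from the rest; 3 of the 2^4 = 16 assignments to the other variables satisfy what remains.
With p2 = 0, by the same count on the reduced clause set, 1 assignment works.
Total: 3 + 1 = 4.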